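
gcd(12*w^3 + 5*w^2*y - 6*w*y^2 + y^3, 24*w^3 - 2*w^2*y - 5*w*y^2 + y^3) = 12*w^2 - 7*w*y + y^2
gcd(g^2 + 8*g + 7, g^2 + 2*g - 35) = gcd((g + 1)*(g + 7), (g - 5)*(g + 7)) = g + 7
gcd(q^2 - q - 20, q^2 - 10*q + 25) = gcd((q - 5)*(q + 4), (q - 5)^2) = q - 5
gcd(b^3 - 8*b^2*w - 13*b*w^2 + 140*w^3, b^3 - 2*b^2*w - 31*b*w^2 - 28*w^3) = -b^2 + 3*b*w + 28*w^2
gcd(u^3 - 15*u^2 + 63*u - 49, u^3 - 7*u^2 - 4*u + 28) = u - 7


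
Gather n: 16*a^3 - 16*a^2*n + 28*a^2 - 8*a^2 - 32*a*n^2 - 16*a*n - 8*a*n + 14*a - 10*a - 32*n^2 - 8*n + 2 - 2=16*a^3 + 20*a^2 + 4*a + n^2*(-32*a - 32) + n*(-16*a^2 - 24*a - 8)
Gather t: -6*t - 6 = -6*t - 6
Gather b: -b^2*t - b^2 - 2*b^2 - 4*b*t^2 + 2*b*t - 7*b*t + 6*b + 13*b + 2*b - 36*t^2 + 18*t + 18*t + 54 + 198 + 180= b^2*(-t - 3) + b*(-4*t^2 - 5*t + 21) - 36*t^2 + 36*t + 432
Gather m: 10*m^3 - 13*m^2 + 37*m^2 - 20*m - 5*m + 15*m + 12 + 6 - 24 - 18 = 10*m^3 + 24*m^2 - 10*m - 24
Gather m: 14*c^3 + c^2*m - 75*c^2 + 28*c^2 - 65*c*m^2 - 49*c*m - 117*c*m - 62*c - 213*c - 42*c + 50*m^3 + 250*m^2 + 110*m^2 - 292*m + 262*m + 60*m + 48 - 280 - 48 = 14*c^3 - 47*c^2 - 317*c + 50*m^3 + m^2*(360 - 65*c) + m*(c^2 - 166*c + 30) - 280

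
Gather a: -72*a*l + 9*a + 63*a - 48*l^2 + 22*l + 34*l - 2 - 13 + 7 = a*(72 - 72*l) - 48*l^2 + 56*l - 8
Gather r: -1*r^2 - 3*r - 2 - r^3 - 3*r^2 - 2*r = -r^3 - 4*r^2 - 5*r - 2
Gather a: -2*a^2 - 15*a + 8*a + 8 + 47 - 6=-2*a^2 - 7*a + 49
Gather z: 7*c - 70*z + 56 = 7*c - 70*z + 56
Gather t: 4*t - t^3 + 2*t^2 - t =-t^3 + 2*t^2 + 3*t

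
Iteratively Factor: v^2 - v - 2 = (v - 2)*(v + 1)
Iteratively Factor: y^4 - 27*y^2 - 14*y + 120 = (y + 4)*(y^3 - 4*y^2 - 11*y + 30) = (y - 2)*(y + 4)*(y^2 - 2*y - 15) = (y - 2)*(y + 3)*(y + 4)*(y - 5)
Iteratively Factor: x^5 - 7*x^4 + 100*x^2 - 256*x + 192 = (x - 3)*(x^4 - 4*x^3 - 12*x^2 + 64*x - 64) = (x - 4)*(x - 3)*(x^3 - 12*x + 16) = (x - 4)*(x - 3)*(x - 2)*(x^2 + 2*x - 8) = (x - 4)*(x - 3)*(x - 2)*(x + 4)*(x - 2)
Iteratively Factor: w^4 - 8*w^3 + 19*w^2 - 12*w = (w)*(w^3 - 8*w^2 + 19*w - 12) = w*(w - 3)*(w^2 - 5*w + 4) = w*(w - 4)*(w - 3)*(w - 1)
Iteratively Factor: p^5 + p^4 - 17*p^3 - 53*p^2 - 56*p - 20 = (p + 1)*(p^4 - 17*p^2 - 36*p - 20) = (p - 5)*(p + 1)*(p^3 + 5*p^2 + 8*p + 4) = (p - 5)*(p + 1)*(p + 2)*(p^2 + 3*p + 2) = (p - 5)*(p + 1)*(p + 2)^2*(p + 1)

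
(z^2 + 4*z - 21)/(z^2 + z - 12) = (z + 7)/(z + 4)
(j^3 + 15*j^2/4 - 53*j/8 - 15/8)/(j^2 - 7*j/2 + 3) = (4*j^2 + 21*j + 5)/(4*(j - 2))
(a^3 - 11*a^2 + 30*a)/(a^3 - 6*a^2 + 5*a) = (a - 6)/(a - 1)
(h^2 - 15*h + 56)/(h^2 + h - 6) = (h^2 - 15*h + 56)/(h^2 + h - 6)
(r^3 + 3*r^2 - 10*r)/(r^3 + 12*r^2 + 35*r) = (r - 2)/(r + 7)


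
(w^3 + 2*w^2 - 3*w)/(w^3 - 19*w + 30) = w*(w^2 + 2*w - 3)/(w^3 - 19*w + 30)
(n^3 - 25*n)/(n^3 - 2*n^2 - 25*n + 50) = n/(n - 2)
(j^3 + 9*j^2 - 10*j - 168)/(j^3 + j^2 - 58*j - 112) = (j^2 + 2*j - 24)/(j^2 - 6*j - 16)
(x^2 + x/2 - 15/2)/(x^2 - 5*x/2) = (x + 3)/x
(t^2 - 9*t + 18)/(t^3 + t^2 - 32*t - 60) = (t - 3)/(t^2 + 7*t + 10)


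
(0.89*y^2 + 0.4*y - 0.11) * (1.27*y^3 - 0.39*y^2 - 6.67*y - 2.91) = 1.1303*y^5 + 0.1609*y^4 - 6.232*y^3 - 5.215*y^2 - 0.4303*y + 0.3201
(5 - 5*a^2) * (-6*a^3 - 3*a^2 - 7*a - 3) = 30*a^5 + 15*a^4 + 5*a^3 - 35*a - 15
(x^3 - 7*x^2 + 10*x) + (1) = x^3 - 7*x^2 + 10*x + 1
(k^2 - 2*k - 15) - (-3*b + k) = 3*b + k^2 - 3*k - 15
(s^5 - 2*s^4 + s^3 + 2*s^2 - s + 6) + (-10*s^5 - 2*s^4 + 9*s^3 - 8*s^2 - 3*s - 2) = -9*s^5 - 4*s^4 + 10*s^3 - 6*s^2 - 4*s + 4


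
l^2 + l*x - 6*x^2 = (l - 2*x)*(l + 3*x)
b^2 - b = b*(b - 1)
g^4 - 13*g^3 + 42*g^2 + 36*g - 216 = (g - 6)^2*(g - 3)*(g + 2)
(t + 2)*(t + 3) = t^2 + 5*t + 6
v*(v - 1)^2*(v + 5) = v^4 + 3*v^3 - 9*v^2 + 5*v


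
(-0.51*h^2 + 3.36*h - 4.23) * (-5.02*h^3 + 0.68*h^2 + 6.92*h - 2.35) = 2.5602*h^5 - 17.214*h^4 + 19.9902*h^3 + 21.5733*h^2 - 37.1676*h + 9.9405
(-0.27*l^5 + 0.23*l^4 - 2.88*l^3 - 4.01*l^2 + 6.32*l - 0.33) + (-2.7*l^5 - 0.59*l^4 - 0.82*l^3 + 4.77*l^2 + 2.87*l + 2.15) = -2.97*l^5 - 0.36*l^4 - 3.7*l^3 + 0.76*l^2 + 9.19*l + 1.82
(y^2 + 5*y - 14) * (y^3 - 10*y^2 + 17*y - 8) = y^5 - 5*y^4 - 47*y^3 + 217*y^2 - 278*y + 112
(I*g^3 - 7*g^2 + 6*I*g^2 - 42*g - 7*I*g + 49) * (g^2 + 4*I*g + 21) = I*g^5 - 11*g^4 + 6*I*g^4 - 66*g^3 - 14*I*g^3 - 70*g^2 - 42*I*g^2 - 882*g + 49*I*g + 1029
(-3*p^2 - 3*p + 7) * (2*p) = -6*p^3 - 6*p^2 + 14*p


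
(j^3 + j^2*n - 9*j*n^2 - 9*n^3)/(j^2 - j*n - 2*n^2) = (j^2 - 9*n^2)/(j - 2*n)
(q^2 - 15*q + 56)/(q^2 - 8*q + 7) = (q - 8)/(q - 1)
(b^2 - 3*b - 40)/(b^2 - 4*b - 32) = (b + 5)/(b + 4)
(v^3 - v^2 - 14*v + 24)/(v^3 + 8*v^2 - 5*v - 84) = (v - 2)/(v + 7)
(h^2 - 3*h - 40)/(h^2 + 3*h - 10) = (h - 8)/(h - 2)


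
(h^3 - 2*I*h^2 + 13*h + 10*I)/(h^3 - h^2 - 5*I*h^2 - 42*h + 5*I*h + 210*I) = (h^2 + 3*I*h - 2)/(h^2 - h - 42)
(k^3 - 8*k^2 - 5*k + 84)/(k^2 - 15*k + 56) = (k^2 - k - 12)/(k - 8)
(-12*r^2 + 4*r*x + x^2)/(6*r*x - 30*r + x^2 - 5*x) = (-2*r + x)/(x - 5)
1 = 1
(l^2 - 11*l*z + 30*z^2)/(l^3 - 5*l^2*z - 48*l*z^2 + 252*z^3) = (-l + 5*z)/(-l^2 - l*z + 42*z^2)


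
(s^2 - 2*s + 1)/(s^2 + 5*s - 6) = (s - 1)/(s + 6)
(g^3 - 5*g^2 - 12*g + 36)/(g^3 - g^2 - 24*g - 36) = (g - 2)/(g + 2)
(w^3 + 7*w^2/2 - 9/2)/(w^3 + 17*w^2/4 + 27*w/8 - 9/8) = 4*(w - 1)/(4*w - 1)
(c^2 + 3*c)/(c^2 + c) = (c + 3)/(c + 1)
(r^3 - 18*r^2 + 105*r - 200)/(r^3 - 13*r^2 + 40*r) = (r - 5)/r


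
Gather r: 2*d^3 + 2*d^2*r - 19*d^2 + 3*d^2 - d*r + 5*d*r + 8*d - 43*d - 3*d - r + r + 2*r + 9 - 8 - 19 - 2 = 2*d^3 - 16*d^2 - 38*d + r*(2*d^2 + 4*d + 2) - 20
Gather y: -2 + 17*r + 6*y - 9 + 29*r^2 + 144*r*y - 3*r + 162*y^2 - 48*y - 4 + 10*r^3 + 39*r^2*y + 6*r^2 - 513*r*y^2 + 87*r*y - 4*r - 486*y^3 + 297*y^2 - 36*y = 10*r^3 + 35*r^2 + 10*r - 486*y^3 + y^2*(459 - 513*r) + y*(39*r^2 + 231*r - 78) - 15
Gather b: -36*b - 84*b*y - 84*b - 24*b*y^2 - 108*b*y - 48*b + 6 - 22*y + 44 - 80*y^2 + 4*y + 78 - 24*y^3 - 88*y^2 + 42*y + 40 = b*(-24*y^2 - 192*y - 168) - 24*y^3 - 168*y^2 + 24*y + 168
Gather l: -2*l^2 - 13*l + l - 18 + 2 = -2*l^2 - 12*l - 16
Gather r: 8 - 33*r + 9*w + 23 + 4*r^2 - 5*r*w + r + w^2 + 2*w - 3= 4*r^2 + r*(-5*w - 32) + w^2 + 11*w + 28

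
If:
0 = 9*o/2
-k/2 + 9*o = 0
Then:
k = 0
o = 0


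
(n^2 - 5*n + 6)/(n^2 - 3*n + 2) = (n - 3)/(n - 1)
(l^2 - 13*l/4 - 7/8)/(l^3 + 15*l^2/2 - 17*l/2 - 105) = (l + 1/4)/(l^2 + 11*l + 30)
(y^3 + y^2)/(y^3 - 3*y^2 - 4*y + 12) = y^2*(y + 1)/(y^3 - 3*y^2 - 4*y + 12)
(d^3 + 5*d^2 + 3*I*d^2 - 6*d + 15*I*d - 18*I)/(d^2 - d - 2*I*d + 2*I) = (d^2 + 3*d*(2 + I) + 18*I)/(d - 2*I)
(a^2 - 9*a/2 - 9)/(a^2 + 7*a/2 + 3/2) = (2*a^2 - 9*a - 18)/(2*a^2 + 7*a + 3)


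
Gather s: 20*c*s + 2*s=s*(20*c + 2)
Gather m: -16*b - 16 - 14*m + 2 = -16*b - 14*m - 14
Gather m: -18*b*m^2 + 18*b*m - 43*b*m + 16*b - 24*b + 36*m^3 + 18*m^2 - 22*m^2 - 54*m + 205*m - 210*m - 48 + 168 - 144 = -8*b + 36*m^3 + m^2*(-18*b - 4) + m*(-25*b - 59) - 24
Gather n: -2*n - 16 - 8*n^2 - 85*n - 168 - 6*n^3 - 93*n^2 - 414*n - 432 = -6*n^3 - 101*n^2 - 501*n - 616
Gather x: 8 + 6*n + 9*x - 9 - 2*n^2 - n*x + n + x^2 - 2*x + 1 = -2*n^2 + 7*n + x^2 + x*(7 - n)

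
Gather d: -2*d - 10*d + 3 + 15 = 18 - 12*d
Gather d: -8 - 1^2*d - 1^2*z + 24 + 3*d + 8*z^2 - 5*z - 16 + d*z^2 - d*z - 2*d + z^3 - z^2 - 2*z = d*(z^2 - z) + z^3 + 7*z^2 - 8*z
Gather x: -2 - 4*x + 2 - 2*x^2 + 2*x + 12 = -2*x^2 - 2*x + 12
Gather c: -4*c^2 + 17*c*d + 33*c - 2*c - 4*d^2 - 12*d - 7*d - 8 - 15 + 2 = -4*c^2 + c*(17*d + 31) - 4*d^2 - 19*d - 21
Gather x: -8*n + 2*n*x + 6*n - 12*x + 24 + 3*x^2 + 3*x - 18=-2*n + 3*x^2 + x*(2*n - 9) + 6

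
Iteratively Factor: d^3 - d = (d - 1)*(d^2 + d) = (d - 1)*(d + 1)*(d)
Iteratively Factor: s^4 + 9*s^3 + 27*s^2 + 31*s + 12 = (s + 3)*(s^3 + 6*s^2 + 9*s + 4) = (s + 1)*(s + 3)*(s^2 + 5*s + 4) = (s + 1)*(s + 3)*(s + 4)*(s + 1)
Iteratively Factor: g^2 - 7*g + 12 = (g - 3)*(g - 4)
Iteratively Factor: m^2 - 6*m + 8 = (m - 2)*(m - 4)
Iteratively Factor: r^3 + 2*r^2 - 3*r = (r + 3)*(r^2 - r) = (r - 1)*(r + 3)*(r)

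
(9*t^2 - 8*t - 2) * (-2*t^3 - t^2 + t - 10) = -18*t^5 + 7*t^4 + 21*t^3 - 96*t^2 + 78*t + 20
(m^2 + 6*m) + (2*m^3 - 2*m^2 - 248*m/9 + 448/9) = 2*m^3 - m^2 - 194*m/9 + 448/9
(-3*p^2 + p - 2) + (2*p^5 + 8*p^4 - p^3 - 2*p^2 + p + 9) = 2*p^5 + 8*p^4 - p^3 - 5*p^2 + 2*p + 7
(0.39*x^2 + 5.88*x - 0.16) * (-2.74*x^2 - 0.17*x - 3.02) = -1.0686*x^4 - 16.1775*x^3 - 1.739*x^2 - 17.7304*x + 0.4832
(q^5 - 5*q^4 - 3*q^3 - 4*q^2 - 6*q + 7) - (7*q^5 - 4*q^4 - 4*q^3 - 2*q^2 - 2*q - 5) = -6*q^5 - q^4 + q^3 - 2*q^2 - 4*q + 12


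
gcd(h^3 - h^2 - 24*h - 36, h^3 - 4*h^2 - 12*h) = h^2 - 4*h - 12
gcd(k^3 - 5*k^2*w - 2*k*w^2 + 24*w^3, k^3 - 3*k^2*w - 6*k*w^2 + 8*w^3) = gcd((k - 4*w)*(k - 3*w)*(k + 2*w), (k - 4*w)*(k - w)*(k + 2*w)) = -k^2 + 2*k*w + 8*w^2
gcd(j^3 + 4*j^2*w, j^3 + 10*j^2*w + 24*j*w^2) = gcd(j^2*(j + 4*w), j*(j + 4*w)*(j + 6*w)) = j^2 + 4*j*w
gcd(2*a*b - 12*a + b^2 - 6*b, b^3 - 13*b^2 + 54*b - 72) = b - 6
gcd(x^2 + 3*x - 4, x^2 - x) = x - 1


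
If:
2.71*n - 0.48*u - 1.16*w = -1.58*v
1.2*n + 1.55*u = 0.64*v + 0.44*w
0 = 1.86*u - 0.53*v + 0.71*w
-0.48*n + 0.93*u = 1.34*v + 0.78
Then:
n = 9.93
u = -7.84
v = -9.58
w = 13.39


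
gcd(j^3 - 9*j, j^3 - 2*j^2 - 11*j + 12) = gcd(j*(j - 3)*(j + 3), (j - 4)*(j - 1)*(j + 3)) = j + 3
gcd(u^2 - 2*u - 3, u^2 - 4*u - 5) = u + 1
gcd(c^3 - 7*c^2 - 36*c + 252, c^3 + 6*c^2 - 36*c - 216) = c^2 - 36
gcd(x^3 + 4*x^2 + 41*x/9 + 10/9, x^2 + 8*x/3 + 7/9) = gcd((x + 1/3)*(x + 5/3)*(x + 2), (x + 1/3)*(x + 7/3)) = x + 1/3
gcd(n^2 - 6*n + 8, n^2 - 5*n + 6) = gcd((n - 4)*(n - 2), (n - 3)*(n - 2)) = n - 2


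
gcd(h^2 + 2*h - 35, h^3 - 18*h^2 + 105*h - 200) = h - 5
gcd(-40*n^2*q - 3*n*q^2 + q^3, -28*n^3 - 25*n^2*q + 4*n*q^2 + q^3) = 1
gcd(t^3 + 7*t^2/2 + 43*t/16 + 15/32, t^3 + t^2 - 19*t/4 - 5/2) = t + 5/2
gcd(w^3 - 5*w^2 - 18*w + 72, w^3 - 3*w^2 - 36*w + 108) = w^2 - 9*w + 18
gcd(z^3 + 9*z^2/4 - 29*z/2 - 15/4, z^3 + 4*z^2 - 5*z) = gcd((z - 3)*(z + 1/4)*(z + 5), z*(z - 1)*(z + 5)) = z + 5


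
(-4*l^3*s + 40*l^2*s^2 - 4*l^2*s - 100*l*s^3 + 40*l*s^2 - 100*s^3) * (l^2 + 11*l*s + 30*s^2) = -4*l^5*s - 4*l^4*s^2 - 4*l^4*s + 220*l^3*s^3 - 4*l^3*s^2 + 100*l^2*s^4 + 220*l^2*s^3 - 3000*l*s^5 + 100*l*s^4 - 3000*s^5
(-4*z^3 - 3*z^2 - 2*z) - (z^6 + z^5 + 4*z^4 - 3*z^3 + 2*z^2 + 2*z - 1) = -z^6 - z^5 - 4*z^4 - z^3 - 5*z^2 - 4*z + 1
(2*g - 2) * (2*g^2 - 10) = 4*g^3 - 4*g^2 - 20*g + 20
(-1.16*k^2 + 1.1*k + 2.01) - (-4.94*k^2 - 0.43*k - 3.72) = 3.78*k^2 + 1.53*k + 5.73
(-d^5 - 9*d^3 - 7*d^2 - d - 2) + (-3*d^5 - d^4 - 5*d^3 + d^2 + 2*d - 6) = -4*d^5 - d^4 - 14*d^3 - 6*d^2 + d - 8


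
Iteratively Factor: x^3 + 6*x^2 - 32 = (x - 2)*(x^2 + 8*x + 16) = (x - 2)*(x + 4)*(x + 4)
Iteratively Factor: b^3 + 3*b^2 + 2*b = (b + 1)*(b^2 + 2*b) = b*(b + 1)*(b + 2)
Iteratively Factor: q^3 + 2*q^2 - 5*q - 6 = (q + 3)*(q^2 - q - 2) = (q - 2)*(q + 3)*(q + 1)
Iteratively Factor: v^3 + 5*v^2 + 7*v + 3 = (v + 1)*(v^2 + 4*v + 3) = (v + 1)^2*(v + 3)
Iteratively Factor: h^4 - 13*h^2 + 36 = (h + 2)*(h^3 - 2*h^2 - 9*h + 18) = (h - 2)*(h + 2)*(h^2 - 9) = (h - 2)*(h + 2)*(h + 3)*(h - 3)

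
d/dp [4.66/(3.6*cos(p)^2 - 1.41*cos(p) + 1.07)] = (33.552*cos(p) - 6.5706)*sin(p)/(3.6*cos(p)^2 - 1.41*cos(p) + 1.07)^2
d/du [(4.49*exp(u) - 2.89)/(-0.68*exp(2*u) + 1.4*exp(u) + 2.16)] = (3.0532*exp(2*u) - 3.9304*exp(u) + 13.7444)*exp(u)/(0.4624*exp(4*u) - 1.904*exp(3*u) - 0.9776*exp(2*u) + 6.048*exp(u) + 4.6656)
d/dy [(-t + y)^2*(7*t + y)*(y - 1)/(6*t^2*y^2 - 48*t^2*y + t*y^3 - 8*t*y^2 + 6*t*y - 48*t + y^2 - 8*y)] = (t - y)*(-(t - y)*(7*t + y)*(y - 1)*(12*t^2*y - 48*t^2 + 3*t*y^2 - 16*t*y + 6*t + 2*y - 8) + ((t - y)*(7*t + y) + (t - y)*(y - 1) - 2*(7*t + y)*(y - 1))*(6*t^2*y^2 - 48*t^2*y + t*y^3 - 8*t*y^2 + 6*t*y - 48*t + y^2 - 8*y))/(6*t^2*y^2 - 48*t^2*y + t*y^3 - 8*t*y^2 + 6*t*y - 48*t + y^2 - 8*y)^2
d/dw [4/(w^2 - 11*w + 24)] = 4*(11 - 2*w)/(w^2 - 11*w + 24)^2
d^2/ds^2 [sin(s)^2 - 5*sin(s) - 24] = 5*sin(s) + 2*cos(2*s)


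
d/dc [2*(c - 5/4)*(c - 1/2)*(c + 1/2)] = 6*c^2 - 5*c - 1/2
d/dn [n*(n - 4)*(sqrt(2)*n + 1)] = 3*sqrt(2)*n^2 - 8*sqrt(2)*n + 2*n - 4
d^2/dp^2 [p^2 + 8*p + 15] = 2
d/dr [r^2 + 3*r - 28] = 2*r + 3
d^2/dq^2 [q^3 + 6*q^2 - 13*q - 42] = 6*q + 12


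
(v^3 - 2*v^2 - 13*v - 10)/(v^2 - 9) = (v^3 - 2*v^2 - 13*v - 10)/(v^2 - 9)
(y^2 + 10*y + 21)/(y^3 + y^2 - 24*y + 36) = (y^2 + 10*y + 21)/(y^3 + y^2 - 24*y + 36)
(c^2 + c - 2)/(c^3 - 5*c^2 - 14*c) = (c - 1)/(c*(c - 7))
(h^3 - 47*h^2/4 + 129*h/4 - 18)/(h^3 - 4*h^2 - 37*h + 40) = (4*h^2 - 15*h + 9)/(4*(h^2 + 4*h - 5))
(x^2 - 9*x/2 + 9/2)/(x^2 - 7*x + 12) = (x - 3/2)/(x - 4)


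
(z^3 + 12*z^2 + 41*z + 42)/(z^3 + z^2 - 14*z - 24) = (z + 7)/(z - 4)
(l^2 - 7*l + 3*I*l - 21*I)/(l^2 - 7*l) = (l + 3*I)/l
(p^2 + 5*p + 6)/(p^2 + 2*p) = (p + 3)/p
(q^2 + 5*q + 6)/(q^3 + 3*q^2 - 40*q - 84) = (q + 3)/(q^2 + q - 42)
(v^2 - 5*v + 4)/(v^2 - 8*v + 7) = (v - 4)/(v - 7)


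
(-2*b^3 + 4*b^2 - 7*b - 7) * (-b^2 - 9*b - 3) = 2*b^5 + 14*b^4 - 23*b^3 + 58*b^2 + 84*b + 21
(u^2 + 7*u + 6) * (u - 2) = u^3 + 5*u^2 - 8*u - 12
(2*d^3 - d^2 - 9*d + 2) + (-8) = 2*d^3 - d^2 - 9*d - 6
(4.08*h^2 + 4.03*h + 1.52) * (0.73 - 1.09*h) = -4.4472*h^3 - 1.4143*h^2 + 1.2851*h + 1.1096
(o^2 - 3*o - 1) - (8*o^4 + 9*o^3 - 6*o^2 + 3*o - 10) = -8*o^4 - 9*o^3 + 7*o^2 - 6*o + 9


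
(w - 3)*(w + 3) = w^2 - 9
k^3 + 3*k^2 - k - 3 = (k - 1)*(k + 1)*(k + 3)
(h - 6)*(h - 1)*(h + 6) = h^3 - h^2 - 36*h + 36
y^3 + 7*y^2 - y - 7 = (y - 1)*(y + 1)*(y + 7)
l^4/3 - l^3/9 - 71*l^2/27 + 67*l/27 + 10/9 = (l/3 + 1)*(l - 2)*(l - 5/3)*(l + 1/3)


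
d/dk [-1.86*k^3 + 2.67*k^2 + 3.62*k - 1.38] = -5.58*k^2 + 5.34*k + 3.62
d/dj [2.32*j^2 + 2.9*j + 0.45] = 4.64*j + 2.9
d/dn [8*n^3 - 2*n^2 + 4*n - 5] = 24*n^2 - 4*n + 4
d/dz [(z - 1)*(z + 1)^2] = (z + 1)*(3*z - 1)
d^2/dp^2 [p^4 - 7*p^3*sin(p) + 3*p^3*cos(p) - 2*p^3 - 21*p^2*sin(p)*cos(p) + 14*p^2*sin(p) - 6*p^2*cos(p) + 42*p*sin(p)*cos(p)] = 7*p^3*sin(p) - 3*p^3*cos(p) - 32*p^2*sin(p) + 42*p^2*sin(2*p) - 36*p^2*cos(p) + 12*p^2 - 18*p*sin(p) - 84*sqrt(2)*p*sin(2*p + pi/4) + 74*p*cos(p) - 12*p + 28*sin(p) - 21*sin(2*p) - 12*cos(p) + 84*cos(2*p)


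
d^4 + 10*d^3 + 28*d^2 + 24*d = d*(d + 2)^2*(d + 6)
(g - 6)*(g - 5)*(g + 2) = g^3 - 9*g^2 + 8*g + 60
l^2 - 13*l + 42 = (l - 7)*(l - 6)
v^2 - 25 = (v - 5)*(v + 5)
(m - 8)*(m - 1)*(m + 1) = m^3 - 8*m^2 - m + 8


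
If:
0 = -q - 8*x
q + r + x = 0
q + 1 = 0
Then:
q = -1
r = 7/8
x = 1/8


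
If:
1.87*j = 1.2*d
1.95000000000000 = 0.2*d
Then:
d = 9.75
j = 6.26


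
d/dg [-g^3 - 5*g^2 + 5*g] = -3*g^2 - 10*g + 5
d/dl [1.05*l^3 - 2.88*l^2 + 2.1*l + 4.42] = 3.15*l^2 - 5.76*l + 2.1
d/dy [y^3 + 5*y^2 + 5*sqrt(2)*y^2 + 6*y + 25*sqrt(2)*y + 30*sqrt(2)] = 3*y^2 + 10*y + 10*sqrt(2)*y + 6 + 25*sqrt(2)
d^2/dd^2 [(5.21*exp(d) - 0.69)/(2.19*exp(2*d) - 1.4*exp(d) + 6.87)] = (24.987681*exp(4*d) + 2.73662400000003*exp(3*d) - 463.969458*exp(2*d) + 90.282408*exp(d) + 239.259429)*exp(d)/(10.503459*exp(6*d) - 20.14362*exp(5*d) + 111.724821*exp(4*d) - 129.12452*exp(3*d) + 350.479233*exp(2*d) - 198.22698*exp(d) + 324.242703)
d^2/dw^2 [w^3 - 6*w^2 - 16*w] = 6*w - 12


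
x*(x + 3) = x^2 + 3*x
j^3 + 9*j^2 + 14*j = j*(j + 2)*(j + 7)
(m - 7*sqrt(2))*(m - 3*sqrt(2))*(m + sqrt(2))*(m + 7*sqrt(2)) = m^4 - 2*sqrt(2)*m^3 - 104*m^2 + 196*sqrt(2)*m + 588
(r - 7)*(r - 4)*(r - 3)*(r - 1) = r^4 - 15*r^3 + 75*r^2 - 145*r + 84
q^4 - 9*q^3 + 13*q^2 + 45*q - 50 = (q - 5)^2*(q - 1)*(q + 2)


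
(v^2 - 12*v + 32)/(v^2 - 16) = (v - 8)/(v + 4)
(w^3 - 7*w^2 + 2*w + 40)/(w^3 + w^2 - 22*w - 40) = (w - 4)/(w + 4)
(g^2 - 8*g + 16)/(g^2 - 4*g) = (g - 4)/g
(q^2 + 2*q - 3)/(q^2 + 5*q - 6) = (q + 3)/(q + 6)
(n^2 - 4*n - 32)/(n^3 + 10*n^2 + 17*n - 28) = (n - 8)/(n^2 + 6*n - 7)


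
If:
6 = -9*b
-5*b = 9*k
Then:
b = -2/3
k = 10/27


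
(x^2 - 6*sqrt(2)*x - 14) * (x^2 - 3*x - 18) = x^4 - 6*sqrt(2)*x^3 - 3*x^3 - 32*x^2 + 18*sqrt(2)*x^2 + 42*x + 108*sqrt(2)*x + 252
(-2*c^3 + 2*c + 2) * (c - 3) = -2*c^4 + 6*c^3 + 2*c^2 - 4*c - 6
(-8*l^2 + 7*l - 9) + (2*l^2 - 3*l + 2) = -6*l^2 + 4*l - 7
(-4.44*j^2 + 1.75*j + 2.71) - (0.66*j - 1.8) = -4.44*j^2 + 1.09*j + 4.51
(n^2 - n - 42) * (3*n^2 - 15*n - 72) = 3*n^4 - 18*n^3 - 183*n^2 + 702*n + 3024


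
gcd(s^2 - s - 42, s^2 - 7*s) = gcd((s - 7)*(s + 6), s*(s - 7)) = s - 7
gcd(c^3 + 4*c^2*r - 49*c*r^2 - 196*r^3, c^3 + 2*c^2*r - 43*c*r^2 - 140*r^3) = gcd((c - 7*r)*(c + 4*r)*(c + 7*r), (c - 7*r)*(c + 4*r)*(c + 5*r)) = -c^2 + 3*c*r + 28*r^2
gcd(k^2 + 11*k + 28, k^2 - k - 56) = k + 7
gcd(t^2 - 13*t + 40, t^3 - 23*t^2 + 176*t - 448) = t - 8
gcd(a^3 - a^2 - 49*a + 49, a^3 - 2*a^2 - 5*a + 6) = a - 1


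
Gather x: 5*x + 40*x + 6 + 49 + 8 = 45*x + 63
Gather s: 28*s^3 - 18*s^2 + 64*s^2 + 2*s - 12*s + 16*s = 28*s^3 + 46*s^2 + 6*s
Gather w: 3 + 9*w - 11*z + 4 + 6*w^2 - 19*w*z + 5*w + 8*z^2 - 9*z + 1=6*w^2 + w*(14 - 19*z) + 8*z^2 - 20*z + 8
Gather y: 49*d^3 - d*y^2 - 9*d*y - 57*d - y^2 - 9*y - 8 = 49*d^3 - 57*d + y^2*(-d - 1) + y*(-9*d - 9) - 8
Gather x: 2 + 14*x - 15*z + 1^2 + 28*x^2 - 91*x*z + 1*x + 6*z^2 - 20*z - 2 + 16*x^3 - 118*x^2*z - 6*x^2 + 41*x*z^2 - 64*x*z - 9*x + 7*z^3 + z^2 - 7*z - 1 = 16*x^3 + x^2*(22 - 118*z) + x*(41*z^2 - 155*z + 6) + 7*z^3 + 7*z^2 - 42*z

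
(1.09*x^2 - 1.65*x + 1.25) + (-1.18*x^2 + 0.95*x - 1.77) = -0.0899999999999999*x^2 - 0.7*x - 0.52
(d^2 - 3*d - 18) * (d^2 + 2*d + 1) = d^4 - d^3 - 23*d^2 - 39*d - 18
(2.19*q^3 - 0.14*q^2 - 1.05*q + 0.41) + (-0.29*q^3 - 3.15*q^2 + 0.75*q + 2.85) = 1.9*q^3 - 3.29*q^2 - 0.3*q + 3.26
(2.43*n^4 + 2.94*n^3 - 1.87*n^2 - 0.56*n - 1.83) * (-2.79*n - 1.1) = -6.7797*n^5 - 10.8756*n^4 + 1.9833*n^3 + 3.6194*n^2 + 5.7217*n + 2.013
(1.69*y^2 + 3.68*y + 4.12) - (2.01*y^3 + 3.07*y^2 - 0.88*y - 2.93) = -2.01*y^3 - 1.38*y^2 + 4.56*y + 7.05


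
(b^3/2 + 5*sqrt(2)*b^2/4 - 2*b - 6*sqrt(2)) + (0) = b^3/2 + 5*sqrt(2)*b^2/4 - 2*b - 6*sqrt(2)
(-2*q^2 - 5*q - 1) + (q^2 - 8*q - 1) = -q^2 - 13*q - 2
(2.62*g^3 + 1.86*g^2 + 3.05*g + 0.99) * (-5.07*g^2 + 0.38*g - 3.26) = -13.2834*g^5 - 8.4346*g^4 - 23.2979*g^3 - 9.9239*g^2 - 9.5668*g - 3.2274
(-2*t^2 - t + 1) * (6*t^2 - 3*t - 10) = -12*t^4 + 29*t^2 + 7*t - 10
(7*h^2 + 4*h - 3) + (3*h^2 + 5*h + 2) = 10*h^2 + 9*h - 1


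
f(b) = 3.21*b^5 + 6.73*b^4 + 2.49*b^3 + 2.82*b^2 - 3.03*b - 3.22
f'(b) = 16.05*b^4 + 26.92*b^3 + 7.47*b^2 + 5.64*b - 3.03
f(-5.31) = -8481.14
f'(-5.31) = 8907.22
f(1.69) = 110.88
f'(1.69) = 288.70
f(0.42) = -3.56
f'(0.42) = 3.15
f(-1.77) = 7.46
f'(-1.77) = 18.64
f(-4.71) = -4315.13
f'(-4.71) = 5222.08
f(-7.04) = -39689.30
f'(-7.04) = 30359.19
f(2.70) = 876.43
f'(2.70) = 1449.48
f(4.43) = 8323.91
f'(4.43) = 8690.38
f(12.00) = 942973.22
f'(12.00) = 380470.89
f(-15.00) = -2104614.52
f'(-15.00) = 723269.37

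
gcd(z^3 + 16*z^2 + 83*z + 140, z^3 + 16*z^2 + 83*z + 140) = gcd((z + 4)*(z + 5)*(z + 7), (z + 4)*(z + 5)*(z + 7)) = z^3 + 16*z^2 + 83*z + 140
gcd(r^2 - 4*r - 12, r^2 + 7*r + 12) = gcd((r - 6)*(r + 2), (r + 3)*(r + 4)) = 1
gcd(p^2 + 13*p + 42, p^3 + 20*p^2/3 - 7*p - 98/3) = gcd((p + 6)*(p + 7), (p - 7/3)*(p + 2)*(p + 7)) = p + 7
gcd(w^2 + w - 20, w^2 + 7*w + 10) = w + 5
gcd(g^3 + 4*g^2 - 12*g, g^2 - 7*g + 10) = g - 2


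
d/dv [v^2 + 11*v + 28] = 2*v + 11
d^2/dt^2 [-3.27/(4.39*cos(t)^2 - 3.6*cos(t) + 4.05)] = (252.079068*(1 - cos(t)^2)^2 - 155.03724*cos(t)^3 - 64.137126*cos(t)^2 + 357.75108*cos(t) - 220.559538)/(4.39*cos(t)^2 - 3.6*cos(t) + 4.05)^3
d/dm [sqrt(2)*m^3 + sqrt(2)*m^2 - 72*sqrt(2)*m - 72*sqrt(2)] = sqrt(2)*(3*m^2 + 2*m - 72)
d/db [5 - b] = -1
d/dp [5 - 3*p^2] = -6*p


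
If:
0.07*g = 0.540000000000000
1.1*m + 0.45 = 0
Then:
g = 7.71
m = -0.41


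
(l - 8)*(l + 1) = l^2 - 7*l - 8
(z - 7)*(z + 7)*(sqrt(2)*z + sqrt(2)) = sqrt(2)*z^3 + sqrt(2)*z^2 - 49*sqrt(2)*z - 49*sqrt(2)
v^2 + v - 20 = (v - 4)*(v + 5)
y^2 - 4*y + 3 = (y - 3)*(y - 1)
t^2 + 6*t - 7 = (t - 1)*(t + 7)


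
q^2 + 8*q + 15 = (q + 3)*(q + 5)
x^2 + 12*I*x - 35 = (x + 5*I)*(x + 7*I)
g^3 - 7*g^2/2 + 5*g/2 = g*(g - 5/2)*(g - 1)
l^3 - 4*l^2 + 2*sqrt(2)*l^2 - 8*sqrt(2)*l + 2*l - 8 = (l - 4)*(l + sqrt(2))^2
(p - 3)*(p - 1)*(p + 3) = p^3 - p^2 - 9*p + 9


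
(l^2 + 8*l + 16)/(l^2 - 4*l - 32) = (l + 4)/(l - 8)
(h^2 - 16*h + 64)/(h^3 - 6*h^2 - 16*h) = (h - 8)/(h*(h + 2))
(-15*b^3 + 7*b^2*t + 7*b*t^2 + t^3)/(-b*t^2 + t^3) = 15*b^2/t^2 + 8*b/t + 1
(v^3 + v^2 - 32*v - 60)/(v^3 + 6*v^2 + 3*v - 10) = (v - 6)/(v - 1)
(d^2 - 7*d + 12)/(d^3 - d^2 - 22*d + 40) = (d - 3)/(d^2 + 3*d - 10)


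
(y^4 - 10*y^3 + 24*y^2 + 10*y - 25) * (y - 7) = y^5 - 17*y^4 + 94*y^3 - 158*y^2 - 95*y + 175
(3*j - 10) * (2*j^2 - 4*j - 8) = 6*j^3 - 32*j^2 + 16*j + 80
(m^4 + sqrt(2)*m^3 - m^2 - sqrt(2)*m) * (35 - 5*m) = -5*m^5 - 5*sqrt(2)*m^4 + 35*m^4 + 5*m^3 + 35*sqrt(2)*m^3 - 35*m^2 + 5*sqrt(2)*m^2 - 35*sqrt(2)*m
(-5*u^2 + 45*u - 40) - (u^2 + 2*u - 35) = -6*u^2 + 43*u - 5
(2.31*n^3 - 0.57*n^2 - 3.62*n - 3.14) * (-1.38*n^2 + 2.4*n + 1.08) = -3.1878*n^5 + 6.3306*n^4 + 6.1224*n^3 - 4.9704*n^2 - 11.4456*n - 3.3912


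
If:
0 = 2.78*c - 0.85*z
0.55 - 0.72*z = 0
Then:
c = 0.23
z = 0.76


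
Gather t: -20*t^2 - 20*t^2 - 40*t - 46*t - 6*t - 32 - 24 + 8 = -40*t^2 - 92*t - 48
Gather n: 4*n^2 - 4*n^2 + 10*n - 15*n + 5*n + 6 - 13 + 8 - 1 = 0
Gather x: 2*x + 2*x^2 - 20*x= 2*x^2 - 18*x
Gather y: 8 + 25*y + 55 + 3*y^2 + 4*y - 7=3*y^2 + 29*y + 56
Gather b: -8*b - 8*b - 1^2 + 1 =-16*b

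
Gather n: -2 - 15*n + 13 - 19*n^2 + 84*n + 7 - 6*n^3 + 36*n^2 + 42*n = -6*n^3 + 17*n^2 + 111*n + 18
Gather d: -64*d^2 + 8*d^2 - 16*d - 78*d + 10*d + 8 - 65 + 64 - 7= -56*d^2 - 84*d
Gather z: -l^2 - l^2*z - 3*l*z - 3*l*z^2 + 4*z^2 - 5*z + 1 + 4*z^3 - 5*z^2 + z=-l^2 + 4*z^3 + z^2*(-3*l - 1) + z*(-l^2 - 3*l - 4) + 1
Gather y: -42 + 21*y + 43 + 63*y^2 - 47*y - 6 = 63*y^2 - 26*y - 5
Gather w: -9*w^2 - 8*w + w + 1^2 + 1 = -9*w^2 - 7*w + 2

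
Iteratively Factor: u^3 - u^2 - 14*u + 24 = (u - 2)*(u^2 + u - 12) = (u - 2)*(u + 4)*(u - 3)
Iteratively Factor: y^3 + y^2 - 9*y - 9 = (y + 1)*(y^2 - 9) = (y - 3)*(y + 1)*(y + 3)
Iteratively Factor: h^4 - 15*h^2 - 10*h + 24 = (h + 2)*(h^3 - 2*h^2 - 11*h + 12) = (h - 4)*(h + 2)*(h^2 + 2*h - 3) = (h - 4)*(h - 1)*(h + 2)*(h + 3)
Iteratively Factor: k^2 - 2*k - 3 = (k - 3)*(k + 1)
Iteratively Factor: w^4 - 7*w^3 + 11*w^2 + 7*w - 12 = (w - 4)*(w^3 - 3*w^2 - w + 3) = (w - 4)*(w - 3)*(w^2 - 1) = (w - 4)*(w - 3)*(w + 1)*(w - 1)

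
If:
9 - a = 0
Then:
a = 9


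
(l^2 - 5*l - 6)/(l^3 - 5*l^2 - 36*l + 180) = (l + 1)/(l^2 + l - 30)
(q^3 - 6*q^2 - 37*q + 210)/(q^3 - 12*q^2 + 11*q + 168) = (q^2 + q - 30)/(q^2 - 5*q - 24)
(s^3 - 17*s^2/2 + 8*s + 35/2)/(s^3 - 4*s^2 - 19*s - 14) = (s - 5/2)/(s + 2)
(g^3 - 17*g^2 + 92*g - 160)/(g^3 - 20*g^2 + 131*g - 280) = (g - 4)/(g - 7)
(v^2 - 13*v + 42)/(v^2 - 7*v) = (v - 6)/v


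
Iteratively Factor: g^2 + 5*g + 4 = (g + 1)*(g + 4)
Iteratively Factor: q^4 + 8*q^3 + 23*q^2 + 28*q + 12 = (q + 2)*(q^3 + 6*q^2 + 11*q + 6) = (q + 2)*(q + 3)*(q^2 + 3*q + 2) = (q + 2)^2*(q + 3)*(q + 1)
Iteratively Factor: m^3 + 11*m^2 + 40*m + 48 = (m + 4)*(m^2 + 7*m + 12) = (m + 4)^2*(m + 3)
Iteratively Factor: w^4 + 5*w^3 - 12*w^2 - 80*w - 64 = (w + 1)*(w^3 + 4*w^2 - 16*w - 64) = (w - 4)*(w + 1)*(w^2 + 8*w + 16) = (w - 4)*(w + 1)*(w + 4)*(w + 4)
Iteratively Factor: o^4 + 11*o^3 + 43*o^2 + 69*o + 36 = (o + 3)*(o^3 + 8*o^2 + 19*o + 12) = (o + 1)*(o + 3)*(o^2 + 7*o + 12) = (o + 1)*(o + 3)^2*(o + 4)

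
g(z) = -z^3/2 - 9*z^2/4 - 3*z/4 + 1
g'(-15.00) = -270.75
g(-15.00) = 1193.50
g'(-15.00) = -270.75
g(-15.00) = 1193.50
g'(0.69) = -4.57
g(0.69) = -0.75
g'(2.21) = -18.02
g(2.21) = -17.04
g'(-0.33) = 0.57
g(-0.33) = 1.02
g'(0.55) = -3.68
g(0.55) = -0.18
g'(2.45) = -20.78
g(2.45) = -21.70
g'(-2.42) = 1.36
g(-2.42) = -3.28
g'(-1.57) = 2.62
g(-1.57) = -1.43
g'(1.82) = -13.91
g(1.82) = -10.83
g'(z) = -3*z^2/2 - 9*z/2 - 3/4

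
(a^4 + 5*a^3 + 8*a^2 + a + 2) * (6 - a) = -a^5 + a^4 + 22*a^3 + 47*a^2 + 4*a + 12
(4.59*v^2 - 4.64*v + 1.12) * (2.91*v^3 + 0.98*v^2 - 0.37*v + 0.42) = 13.3569*v^5 - 9.0042*v^4 - 2.9863*v^3 + 4.7422*v^2 - 2.3632*v + 0.4704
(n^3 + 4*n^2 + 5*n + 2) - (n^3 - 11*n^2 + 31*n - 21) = 15*n^2 - 26*n + 23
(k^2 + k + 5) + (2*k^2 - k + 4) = 3*k^2 + 9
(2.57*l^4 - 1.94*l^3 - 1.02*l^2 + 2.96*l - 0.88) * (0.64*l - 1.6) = 1.6448*l^5 - 5.3536*l^4 + 2.4512*l^3 + 3.5264*l^2 - 5.2992*l + 1.408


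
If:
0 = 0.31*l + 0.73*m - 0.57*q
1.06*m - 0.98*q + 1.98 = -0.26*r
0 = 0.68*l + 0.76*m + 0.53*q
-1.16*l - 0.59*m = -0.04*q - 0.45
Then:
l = 0.58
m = -0.39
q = -0.18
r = -6.72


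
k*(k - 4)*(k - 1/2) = k^3 - 9*k^2/2 + 2*k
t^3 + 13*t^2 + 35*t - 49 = (t - 1)*(t + 7)^2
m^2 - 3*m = m*(m - 3)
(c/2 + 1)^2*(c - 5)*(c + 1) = c^4/4 - 17*c^2/4 - 9*c - 5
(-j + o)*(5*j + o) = -5*j^2 + 4*j*o + o^2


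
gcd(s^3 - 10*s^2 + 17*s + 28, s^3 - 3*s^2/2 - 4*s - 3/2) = s + 1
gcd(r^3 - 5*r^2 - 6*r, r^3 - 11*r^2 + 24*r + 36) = r^2 - 5*r - 6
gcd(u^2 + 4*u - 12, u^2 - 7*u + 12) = 1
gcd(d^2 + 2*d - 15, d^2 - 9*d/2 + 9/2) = d - 3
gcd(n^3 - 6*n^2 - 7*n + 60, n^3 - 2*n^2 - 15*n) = n^2 - 2*n - 15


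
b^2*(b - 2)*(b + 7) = b^4 + 5*b^3 - 14*b^2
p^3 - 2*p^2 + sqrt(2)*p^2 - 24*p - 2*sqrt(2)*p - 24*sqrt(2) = (p - 6)*(p + 4)*(p + sqrt(2))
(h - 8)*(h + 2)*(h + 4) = h^3 - 2*h^2 - 40*h - 64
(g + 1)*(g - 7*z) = g^2 - 7*g*z + g - 7*z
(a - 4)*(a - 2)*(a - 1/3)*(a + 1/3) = a^4 - 6*a^3 + 71*a^2/9 + 2*a/3 - 8/9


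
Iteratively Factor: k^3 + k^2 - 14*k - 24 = (k + 2)*(k^2 - k - 12) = (k + 2)*(k + 3)*(k - 4)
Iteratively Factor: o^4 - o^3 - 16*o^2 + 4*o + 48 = (o + 3)*(o^3 - 4*o^2 - 4*o + 16) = (o - 4)*(o + 3)*(o^2 - 4) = (o - 4)*(o + 2)*(o + 3)*(o - 2)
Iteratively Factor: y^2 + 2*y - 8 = (y - 2)*(y + 4)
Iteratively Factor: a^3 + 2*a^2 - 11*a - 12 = (a - 3)*(a^2 + 5*a + 4) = (a - 3)*(a + 1)*(a + 4)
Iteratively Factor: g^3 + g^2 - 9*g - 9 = (g + 3)*(g^2 - 2*g - 3) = (g + 1)*(g + 3)*(g - 3)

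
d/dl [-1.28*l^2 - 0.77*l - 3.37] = -2.56*l - 0.77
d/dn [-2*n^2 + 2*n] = 2 - 4*n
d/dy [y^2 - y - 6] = 2*y - 1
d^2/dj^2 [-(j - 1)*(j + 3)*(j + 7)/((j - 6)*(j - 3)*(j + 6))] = 6*(-4*j^6 - 47*j^5 - 33*j^4 + 1719*j^3 + 2781*j^2 - 15228*j - 37908)/(j^9 - 9*j^8 - 81*j^7 + 945*j^6 + 972*j^5 - 32076*j^4 + 58320*j^3 + 314928*j^2 - 1259712*j + 1259712)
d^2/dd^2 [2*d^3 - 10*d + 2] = 12*d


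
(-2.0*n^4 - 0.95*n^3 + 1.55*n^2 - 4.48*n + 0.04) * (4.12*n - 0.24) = -8.24*n^5 - 3.434*n^4 + 6.614*n^3 - 18.8296*n^2 + 1.24*n - 0.0096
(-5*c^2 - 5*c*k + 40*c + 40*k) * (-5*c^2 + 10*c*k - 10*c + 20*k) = 25*c^4 - 25*c^3*k - 150*c^3 - 50*c^2*k^2 + 150*c^2*k - 400*c^2 + 300*c*k^2 + 400*c*k + 800*k^2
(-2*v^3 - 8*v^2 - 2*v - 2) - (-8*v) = -2*v^3 - 8*v^2 + 6*v - 2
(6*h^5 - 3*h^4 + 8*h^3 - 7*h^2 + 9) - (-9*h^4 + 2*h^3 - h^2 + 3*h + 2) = 6*h^5 + 6*h^4 + 6*h^3 - 6*h^2 - 3*h + 7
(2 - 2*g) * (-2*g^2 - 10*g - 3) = 4*g^3 + 16*g^2 - 14*g - 6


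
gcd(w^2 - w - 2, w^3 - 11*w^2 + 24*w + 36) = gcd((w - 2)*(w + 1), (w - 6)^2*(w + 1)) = w + 1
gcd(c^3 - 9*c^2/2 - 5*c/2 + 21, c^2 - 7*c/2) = c - 7/2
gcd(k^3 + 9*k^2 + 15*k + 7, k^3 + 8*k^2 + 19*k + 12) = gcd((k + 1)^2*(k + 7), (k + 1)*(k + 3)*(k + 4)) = k + 1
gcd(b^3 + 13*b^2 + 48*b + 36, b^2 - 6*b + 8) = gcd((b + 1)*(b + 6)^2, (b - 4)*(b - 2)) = 1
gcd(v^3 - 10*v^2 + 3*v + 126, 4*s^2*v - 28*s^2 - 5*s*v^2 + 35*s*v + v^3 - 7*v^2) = v - 7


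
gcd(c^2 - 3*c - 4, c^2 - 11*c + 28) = c - 4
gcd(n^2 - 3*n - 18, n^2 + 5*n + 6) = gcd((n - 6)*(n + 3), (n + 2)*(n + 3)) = n + 3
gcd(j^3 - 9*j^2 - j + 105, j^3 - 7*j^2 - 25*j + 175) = j^2 - 12*j + 35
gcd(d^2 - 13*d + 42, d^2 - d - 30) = d - 6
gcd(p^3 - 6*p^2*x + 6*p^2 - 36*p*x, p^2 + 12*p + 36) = p + 6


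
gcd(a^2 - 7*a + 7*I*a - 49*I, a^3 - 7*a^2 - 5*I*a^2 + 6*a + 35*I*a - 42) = a - 7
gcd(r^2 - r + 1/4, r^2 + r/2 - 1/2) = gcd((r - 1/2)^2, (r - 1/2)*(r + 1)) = r - 1/2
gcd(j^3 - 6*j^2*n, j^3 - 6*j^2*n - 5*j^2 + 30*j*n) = j^2 - 6*j*n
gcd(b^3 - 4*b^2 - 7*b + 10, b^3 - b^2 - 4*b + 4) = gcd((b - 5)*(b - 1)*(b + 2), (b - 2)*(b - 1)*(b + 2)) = b^2 + b - 2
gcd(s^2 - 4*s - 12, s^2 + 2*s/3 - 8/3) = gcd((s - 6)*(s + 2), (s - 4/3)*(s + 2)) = s + 2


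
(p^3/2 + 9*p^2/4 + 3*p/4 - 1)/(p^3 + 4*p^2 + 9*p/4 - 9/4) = (p^2 + 5*p + 4)/(2*p^2 + 9*p + 9)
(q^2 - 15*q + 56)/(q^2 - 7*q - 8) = (q - 7)/(q + 1)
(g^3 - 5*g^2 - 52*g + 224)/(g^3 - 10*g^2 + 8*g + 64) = (g + 7)/(g + 2)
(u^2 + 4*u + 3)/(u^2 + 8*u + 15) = (u + 1)/(u + 5)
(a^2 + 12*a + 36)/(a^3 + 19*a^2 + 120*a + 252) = 1/(a + 7)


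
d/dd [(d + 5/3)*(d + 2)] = 2*d + 11/3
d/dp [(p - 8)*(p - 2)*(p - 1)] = 3*p^2 - 22*p + 26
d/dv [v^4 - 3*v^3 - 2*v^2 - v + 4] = 4*v^3 - 9*v^2 - 4*v - 1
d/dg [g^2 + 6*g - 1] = 2*g + 6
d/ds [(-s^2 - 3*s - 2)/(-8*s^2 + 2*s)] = (-13*s^2 - 16*s + 2)/(2*s^2*(16*s^2 - 8*s + 1))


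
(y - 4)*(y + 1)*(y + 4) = y^3 + y^2 - 16*y - 16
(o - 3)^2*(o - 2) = o^3 - 8*o^2 + 21*o - 18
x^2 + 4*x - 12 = (x - 2)*(x + 6)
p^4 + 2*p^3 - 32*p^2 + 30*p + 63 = (p - 3)^2*(p + 1)*(p + 7)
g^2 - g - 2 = (g - 2)*(g + 1)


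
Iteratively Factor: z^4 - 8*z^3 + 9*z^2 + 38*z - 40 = (z + 2)*(z^3 - 10*z^2 + 29*z - 20) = (z - 4)*(z + 2)*(z^2 - 6*z + 5) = (z - 4)*(z - 1)*(z + 2)*(z - 5)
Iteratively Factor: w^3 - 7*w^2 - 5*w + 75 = (w - 5)*(w^2 - 2*w - 15) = (w - 5)*(w + 3)*(w - 5)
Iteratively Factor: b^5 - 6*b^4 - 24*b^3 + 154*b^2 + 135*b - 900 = (b - 5)*(b^4 - b^3 - 29*b^2 + 9*b + 180) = (b - 5)*(b + 4)*(b^3 - 5*b^2 - 9*b + 45) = (b - 5)*(b - 3)*(b + 4)*(b^2 - 2*b - 15) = (b - 5)*(b - 3)*(b + 3)*(b + 4)*(b - 5)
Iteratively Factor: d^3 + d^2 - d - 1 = (d + 1)*(d^2 - 1) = (d - 1)*(d + 1)*(d + 1)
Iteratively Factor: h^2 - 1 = (h + 1)*(h - 1)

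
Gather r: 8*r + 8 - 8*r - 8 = 0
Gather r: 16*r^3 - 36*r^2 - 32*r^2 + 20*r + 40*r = 16*r^3 - 68*r^2 + 60*r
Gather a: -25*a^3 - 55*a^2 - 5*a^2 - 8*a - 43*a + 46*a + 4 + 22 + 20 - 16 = -25*a^3 - 60*a^2 - 5*a + 30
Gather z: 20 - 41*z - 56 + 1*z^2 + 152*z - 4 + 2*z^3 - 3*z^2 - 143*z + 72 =2*z^3 - 2*z^2 - 32*z + 32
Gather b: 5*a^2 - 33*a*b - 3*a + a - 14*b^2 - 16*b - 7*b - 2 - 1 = 5*a^2 - 2*a - 14*b^2 + b*(-33*a - 23) - 3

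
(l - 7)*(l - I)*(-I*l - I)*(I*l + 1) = l^4 - 6*l^3 - 2*I*l^3 - 8*l^2 + 12*I*l^2 + 6*l + 14*I*l + 7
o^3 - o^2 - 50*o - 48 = (o - 8)*(o + 1)*(o + 6)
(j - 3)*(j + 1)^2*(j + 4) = j^4 + 3*j^3 - 9*j^2 - 23*j - 12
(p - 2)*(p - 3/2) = p^2 - 7*p/2 + 3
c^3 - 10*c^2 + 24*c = c*(c - 6)*(c - 4)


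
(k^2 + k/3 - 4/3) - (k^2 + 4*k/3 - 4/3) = -k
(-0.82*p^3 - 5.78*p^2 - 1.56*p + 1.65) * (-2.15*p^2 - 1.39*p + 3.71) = 1.763*p^5 + 13.5668*p^4 + 8.346*p^3 - 22.8229*p^2 - 8.0811*p + 6.1215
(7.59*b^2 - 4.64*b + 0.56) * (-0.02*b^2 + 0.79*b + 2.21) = -0.1518*b^4 + 6.0889*b^3 + 13.0971*b^2 - 9.812*b + 1.2376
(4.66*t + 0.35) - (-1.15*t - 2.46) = 5.81*t + 2.81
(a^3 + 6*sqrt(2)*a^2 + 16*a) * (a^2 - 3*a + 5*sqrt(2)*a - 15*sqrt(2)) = a^5 - 3*a^4 + 11*sqrt(2)*a^4 - 33*sqrt(2)*a^3 + 76*a^3 - 228*a^2 + 80*sqrt(2)*a^2 - 240*sqrt(2)*a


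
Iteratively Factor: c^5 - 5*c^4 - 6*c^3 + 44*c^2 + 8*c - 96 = (c + 2)*(c^4 - 7*c^3 + 8*c^2 + 28*c - 48) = (c - 4)*(c + 2)*(c^3 - 3*c^2 - 4*c + 12) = (c - 4)*(c + 2)^2*(c^2 - 5*c + 6) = (c - 4)*(c - 2)*(c + 2)^2*(c - 3)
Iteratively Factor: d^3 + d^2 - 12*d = (d + 4)*(d^2 - 3*d) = (d - 3)*(d + 4)*(d)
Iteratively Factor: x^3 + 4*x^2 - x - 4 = (x + 4)*(x^2 - 1) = (x + 1)*(x + 4)*(x - 1)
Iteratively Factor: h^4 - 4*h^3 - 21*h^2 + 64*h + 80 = (h - 4)*(h^3 - 21*h - 20) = (h - 4)*(h + 4)*(h^2 - 4*h - 5) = (h - 4)*(h + 1)*(h + 4)*(h - 5)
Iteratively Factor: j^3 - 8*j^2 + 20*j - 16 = (j - 2)*(j^2 - 6*j + 8) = (j - 4)*(j - 2)*(j - 2)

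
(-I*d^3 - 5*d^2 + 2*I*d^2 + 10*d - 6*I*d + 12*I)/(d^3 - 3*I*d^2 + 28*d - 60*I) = (-I*d^2 + d*(1 + 2*I) - 2)/(d^2 + 3*I*d + 10)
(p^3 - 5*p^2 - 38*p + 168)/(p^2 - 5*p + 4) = (p^2 - p - 42)/(p - 1)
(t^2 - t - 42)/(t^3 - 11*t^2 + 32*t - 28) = (t + 6)/(t^2 - 4*t + 4)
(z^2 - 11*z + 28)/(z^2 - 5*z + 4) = (z - 7)/(z - 1)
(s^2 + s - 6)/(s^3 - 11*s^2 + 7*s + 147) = (s - 2)/(s^2 - 14*s + 49)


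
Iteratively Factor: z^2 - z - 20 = (z + 4)*(z - 5)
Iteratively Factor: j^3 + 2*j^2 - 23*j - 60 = (j + 3)*(j^2 - j - 20) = (j + 3)*(j + 4)*(j - 5)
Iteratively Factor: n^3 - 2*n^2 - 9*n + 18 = (n + 3)*(n^2 - 5*n + 6) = (n - 3)*(n + 3)*(n - 2)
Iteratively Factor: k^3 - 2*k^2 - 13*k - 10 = (k + 2)*(k^2 - 4*k - 5) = (k + 1)*(k + 2)*(k - 5)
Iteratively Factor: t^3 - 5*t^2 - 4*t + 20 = (t + 2)*(t^2 - 7*t + 10) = (t - 5)*(t + 2)*(t - 2)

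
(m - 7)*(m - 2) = m^2 - 9*m + 14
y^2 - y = y*(y - 1)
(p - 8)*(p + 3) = p^2 - 5*p - 24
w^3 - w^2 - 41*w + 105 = (w - 5)*(w - 3)*(w + 7)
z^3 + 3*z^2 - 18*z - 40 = (z - 4)*(z + 2)*(z + 5)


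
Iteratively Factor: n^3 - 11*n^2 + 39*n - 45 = (n - 5)*(n^2 - 6*n + 9) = (n - 5)*(n - 3)*(n - 3)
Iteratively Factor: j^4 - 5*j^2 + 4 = (j - 1)*(j^3 + j^2 - 4*j - 4) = (j - 2)*(j - 1)*(j^2 + 3*j + 2) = (j - 2)*(j - 1)*(j + 1)*(j + 2)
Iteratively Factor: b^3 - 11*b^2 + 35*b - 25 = (b - 5)*(b^2 - 6*b + 5) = (b - 5)*(b - 1)*(b - 5)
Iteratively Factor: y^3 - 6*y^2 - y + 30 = (y - 3)*(y^2 - 3*y - 10) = (y - 5)*(y - 3)*(y + 2)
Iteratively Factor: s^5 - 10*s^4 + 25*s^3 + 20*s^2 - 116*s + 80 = (s - 5)*(s^4 - 5*s^3 + 20*s - 16) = (s - 5)*(s - 2)*(s^3 - 3*s^2 - 6*s + 8) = (s - 5)*(s - 4)*(s - 2)*(s^2 + s - 2) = (s - 5)*(s - 4)*(s - 2)*(s + 2)*(s - 1)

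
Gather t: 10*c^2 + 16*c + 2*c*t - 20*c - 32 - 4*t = 10*c^2 - 4*c + t*(2*c - 4) - 32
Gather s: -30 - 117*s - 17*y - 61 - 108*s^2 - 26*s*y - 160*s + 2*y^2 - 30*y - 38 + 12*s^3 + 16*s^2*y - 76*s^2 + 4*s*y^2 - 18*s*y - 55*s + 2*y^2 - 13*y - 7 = 12*s^3 + s^2*(16*y - 184) + s*(4*y^2 - 44*y - 332) + 4*y^2 - 60*y - 136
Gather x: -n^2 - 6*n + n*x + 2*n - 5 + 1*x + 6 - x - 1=-n^2 + n*x - 4*n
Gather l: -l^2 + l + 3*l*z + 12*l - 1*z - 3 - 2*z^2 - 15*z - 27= -l^2 + l*(3*z + 13) - 2*z^2 - 16*z - 30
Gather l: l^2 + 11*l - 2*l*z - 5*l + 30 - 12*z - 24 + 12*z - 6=l^2 + l*(6 - 2*z)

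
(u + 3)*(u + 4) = u^2 + 7*u + 12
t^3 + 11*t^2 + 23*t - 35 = (t - 1)*(t + 5)*(t + 7)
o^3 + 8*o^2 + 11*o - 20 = (o - 1)*(o + 4)*(o + 5)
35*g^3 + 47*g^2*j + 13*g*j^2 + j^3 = (g + j)*(5*g + j)*(7*g + j)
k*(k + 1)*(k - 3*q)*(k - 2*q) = k^4 - 5*k^3*q + k^3 + 6*k^2*q^2 - 5*k^2*q + 6*k*q^2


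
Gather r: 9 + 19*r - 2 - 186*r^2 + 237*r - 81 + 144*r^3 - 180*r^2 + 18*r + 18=144*r^3 - 366*r^2 + 274*r - 56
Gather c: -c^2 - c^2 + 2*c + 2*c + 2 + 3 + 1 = -2*c^2 + 4*c + 6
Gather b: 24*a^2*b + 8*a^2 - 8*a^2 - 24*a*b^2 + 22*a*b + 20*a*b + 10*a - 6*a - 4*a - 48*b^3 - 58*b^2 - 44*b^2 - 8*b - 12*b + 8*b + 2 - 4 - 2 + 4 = -48*b^3 + b^2*(-24*a - 102) + b*(24*a^2 + 42*a - 12)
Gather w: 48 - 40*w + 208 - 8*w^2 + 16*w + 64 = -8*w^2 - 24*w + 320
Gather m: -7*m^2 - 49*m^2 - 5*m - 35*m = -56*m^2 - 40*m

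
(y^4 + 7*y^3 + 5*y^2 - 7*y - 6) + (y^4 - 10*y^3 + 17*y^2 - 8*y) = 2*y^4 - 3*y^3 + 22*y^2 - 15*y - 6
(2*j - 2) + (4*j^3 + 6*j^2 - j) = 4*j^3 + 6*j^2 + j - 2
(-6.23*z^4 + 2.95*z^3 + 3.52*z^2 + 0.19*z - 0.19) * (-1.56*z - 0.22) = 9.7188*z^5 - 3.2314*z^4 - 6.1402*z^3 - 1.0708*z^2 + 0.2546*z + 0.0418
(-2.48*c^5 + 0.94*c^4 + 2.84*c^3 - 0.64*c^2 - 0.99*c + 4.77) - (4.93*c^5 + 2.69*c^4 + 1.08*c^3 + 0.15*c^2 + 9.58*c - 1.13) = -7.41*c^5 - 1.75*c^4 + 1.76*c^3 - 0.79*c^2 - 10.57*c + 5.9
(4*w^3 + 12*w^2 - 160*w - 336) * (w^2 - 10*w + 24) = 4*w^5 - 28*w^4 - 184*w^3 + 1552*w^2 - 480*w - 8064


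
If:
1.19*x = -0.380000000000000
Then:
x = -0.32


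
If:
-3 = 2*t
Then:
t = -3/2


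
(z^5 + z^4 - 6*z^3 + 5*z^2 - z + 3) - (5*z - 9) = z^5 + z^4 - 6*z^3 + 5*z^2 - 6*z + 12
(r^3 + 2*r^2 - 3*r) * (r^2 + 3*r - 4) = r^5 + 5*r^4 - r^3 - 17*r^2 + 12*r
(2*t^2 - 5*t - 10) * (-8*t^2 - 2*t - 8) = -16*t^4 + 36*t^3 + 74*t^2 + 60*t + 80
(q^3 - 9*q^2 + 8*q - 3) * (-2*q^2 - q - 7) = -2*q^5 + 17*q^4 - 14*q^3 + 61*q^2 - 53*q + 21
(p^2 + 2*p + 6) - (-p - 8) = p^2 + 3*p + 14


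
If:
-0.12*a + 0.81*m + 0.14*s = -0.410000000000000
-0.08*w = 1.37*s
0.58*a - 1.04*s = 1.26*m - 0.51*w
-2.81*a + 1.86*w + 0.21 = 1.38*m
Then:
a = -0.28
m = -0.56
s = 0.06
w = -0.95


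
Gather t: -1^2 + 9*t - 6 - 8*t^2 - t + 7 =-8*t^2 + 8*t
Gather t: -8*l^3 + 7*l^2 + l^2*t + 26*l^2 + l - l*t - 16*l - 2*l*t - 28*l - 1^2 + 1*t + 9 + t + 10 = -8*l^3 + 33*l^2 - 43*l + t*(l^2 - 3*l + 2) + 18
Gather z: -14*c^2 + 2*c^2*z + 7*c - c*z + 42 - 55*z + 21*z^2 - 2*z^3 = -14*c^2 + 7*c - 2*z^3 + 21*z^2 + z*(2*c^2 - c - 55) + 42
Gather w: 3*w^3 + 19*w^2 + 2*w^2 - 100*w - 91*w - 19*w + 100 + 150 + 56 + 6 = 3*w^3 + 21*w^2 - 210*w + 312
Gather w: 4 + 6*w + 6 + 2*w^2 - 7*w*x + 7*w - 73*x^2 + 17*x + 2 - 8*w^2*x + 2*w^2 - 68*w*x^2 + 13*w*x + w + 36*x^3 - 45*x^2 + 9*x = w^2*(4 - 8*x) + w*(-68*x^2 + 6*x + 14) + 36*x^3 - 118*x^2 + 26*x + 12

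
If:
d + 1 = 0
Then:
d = -1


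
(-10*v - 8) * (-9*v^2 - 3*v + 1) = 90*v^3 + 102*v^2 + 14*v - 8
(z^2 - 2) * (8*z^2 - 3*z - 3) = 8*z^4 - 3*z^3 - 19*z^2 + 6*z + 6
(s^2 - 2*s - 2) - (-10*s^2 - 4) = 11*s^2 - 2*s + 2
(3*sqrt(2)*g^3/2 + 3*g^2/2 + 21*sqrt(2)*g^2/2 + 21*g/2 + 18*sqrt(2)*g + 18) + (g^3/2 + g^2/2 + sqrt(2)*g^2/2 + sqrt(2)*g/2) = g^3/2 + 3*sqrt(2)*g^3/2 + 2*g^2 + 11*sqrt(2)*g^2 + 21*g/2 + 37*sqrt(2)*g/2 + 18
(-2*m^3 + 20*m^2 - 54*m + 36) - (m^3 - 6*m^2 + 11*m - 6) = -3*m^3 + 26*m^2 - 65*m + 42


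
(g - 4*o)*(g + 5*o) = g^2 + g*o - 20*o^2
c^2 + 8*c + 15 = (c + 3)*(c + 5)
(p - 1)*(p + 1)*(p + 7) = p^3 + 7*p^2 - p - 7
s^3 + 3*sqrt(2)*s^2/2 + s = s*(s + sqrt(2)/2)*(s + sqrt(2))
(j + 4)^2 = j^2 + 8*j + 16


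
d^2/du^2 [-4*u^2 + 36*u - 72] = -8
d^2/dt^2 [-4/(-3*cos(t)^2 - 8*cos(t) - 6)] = 8*(-18*sin(t)^4 + 5*sin(t)^2 + 69*cos(t) - 9*cos(3*t) + 59)/(-3*sin(t)^2 + 8*cos(t) + 9)^3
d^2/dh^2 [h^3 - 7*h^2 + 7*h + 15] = 6*h - 14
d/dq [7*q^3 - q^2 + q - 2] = 21*q^2 - 2*q + 1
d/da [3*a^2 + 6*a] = 6*a + 6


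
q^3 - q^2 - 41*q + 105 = (q - 5)*(q - 3)*(q + 7)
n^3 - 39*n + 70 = (n - 5)*(n - 2)*(n + 7)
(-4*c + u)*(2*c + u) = -8*c^2 - 2*c*u + u^2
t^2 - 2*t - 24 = (t - 6)*(t + 4)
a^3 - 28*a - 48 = (a - 6)*(a + 2)*(a + 4)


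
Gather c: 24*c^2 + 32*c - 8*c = 24*c^2 + 24*c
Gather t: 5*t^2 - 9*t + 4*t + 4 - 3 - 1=5*t^2 - 5*t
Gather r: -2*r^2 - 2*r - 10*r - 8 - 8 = -2*r^2 - 12*r - 16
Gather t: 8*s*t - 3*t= t*(8*s - 3)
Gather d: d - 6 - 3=d - 9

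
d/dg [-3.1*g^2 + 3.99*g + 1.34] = 3.99 - 6.2*g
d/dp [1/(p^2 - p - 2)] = (1 - 2*p)/(-p^2 + p + 2)^2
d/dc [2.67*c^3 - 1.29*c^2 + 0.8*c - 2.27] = 8.01*c^2 - 2.58*c + 0.8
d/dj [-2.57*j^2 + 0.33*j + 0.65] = 0.33 - 5.14*j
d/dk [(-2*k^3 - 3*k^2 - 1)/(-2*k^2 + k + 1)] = (4*k^4 - 4*k^3 - 9*k^2 - 10*k + 1)/(4*k^4 - 4*k^3 - 3*k^2 + 2*k + 1)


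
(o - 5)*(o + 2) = o^2 - 3*o - 10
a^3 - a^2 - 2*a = a*(a - 2)*(a + 1)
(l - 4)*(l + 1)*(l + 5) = l^3 + 2*l^2 - 19*l - 20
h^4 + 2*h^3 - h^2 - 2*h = h*(h - 1)*(h + 1)*(h + 2)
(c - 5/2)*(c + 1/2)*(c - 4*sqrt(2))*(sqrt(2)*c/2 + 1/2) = sqrt(2)*c^4/2 - 7*c^3/2 - sqrt(2)*c^3 - 21*sqrt(2)*c^2/8 + 7*c^2 + 35*c/8 + 4*sqrt(2)*c + 5*sqrt(2)/2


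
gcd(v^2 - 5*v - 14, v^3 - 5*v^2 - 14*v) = v^2 - 5*v - 14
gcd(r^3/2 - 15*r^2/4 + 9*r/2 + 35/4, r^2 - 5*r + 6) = 1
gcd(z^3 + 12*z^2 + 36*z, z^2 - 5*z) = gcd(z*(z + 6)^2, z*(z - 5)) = z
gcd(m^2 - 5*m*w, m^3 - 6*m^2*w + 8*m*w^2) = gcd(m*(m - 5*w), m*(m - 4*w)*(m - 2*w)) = m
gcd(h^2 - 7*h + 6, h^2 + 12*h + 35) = 1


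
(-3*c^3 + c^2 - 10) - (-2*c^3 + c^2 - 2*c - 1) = -c^3 + 2*c - 9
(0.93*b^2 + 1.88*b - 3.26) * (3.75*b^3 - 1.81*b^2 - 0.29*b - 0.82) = 3.4875*b^5 + 5.3667*b^4 - 15.8975*b^3 + 4.5928*b^2 - 0.5962*b + 2.6732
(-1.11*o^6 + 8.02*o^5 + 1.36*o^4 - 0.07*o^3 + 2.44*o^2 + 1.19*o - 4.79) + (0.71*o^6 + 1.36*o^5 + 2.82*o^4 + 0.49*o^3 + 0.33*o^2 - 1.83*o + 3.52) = -0.4*o^6 + 9.38*o^5 + 4.18*o^4 + 0.42*o^3 + 2.77*o^2 - 0.64*o - 1.27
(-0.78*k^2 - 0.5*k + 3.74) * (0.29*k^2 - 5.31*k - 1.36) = -0.2262*k^4 + 3.9968*k^3 + 4.8004*k^2 - 19.1794*k - 5.0864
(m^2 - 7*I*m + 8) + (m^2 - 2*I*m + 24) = 2*m^2 - 9*I*m + 32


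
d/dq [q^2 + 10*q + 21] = 2*q + 10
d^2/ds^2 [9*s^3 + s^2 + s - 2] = 54*s + 2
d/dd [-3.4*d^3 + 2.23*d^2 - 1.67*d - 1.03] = -10.2*d^2 + 4.46*d - 1.67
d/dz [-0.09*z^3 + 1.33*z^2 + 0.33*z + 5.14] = -0.27*z^2 + 2.66*z + 0.33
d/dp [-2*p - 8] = -2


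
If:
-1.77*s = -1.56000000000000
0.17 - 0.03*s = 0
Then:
No Solution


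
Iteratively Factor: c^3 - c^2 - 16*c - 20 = (c - 5)*(c^2 + 4*c + 4) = (c - 5)*(c + 2)*(c + 2)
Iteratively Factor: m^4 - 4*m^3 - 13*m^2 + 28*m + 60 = (m - 3)*(m^3 - m^2 - 16*m - 20) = (m - 3)*(m + 2)*(m^2 - 3*m - 10) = (m - 3)*(m + 2)^2*(m - 5)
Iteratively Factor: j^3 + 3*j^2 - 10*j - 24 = (j - 3)*(j^2 + 6*j + 8) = (j - 3)*(j + 4)*(j + 2)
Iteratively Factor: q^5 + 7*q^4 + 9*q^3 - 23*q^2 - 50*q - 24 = (q + 3)*(q^4 + 4*q^3 - 3*q^2 - 14*q - 8) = (q + 1)*(q + 3)*(q^3 + 3*q^2 - 6*q - 8) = (q - 2)*(q + 1)*(q + 3)*(q^2 + 5*q + 4) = (q - 2)*(q + 1)^2*(q + 3)*(q + 4)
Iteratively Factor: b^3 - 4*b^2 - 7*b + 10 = (b - 1)*(b^2 - 3*b - 10) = (b - 1)*(b + 2)*(b - 5)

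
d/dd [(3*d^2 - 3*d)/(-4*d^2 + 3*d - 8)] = 3*(-d^2 - 16*d + 8)/(16*d^4 - 24*d^3 + 73*d^2 - 48*d + 64)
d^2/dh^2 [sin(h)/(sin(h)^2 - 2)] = (-sin(h)^4 - 10*sin(h)^2 + 8)*sin(h)/(sin(h)^2 - 2)^3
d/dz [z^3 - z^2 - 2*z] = 3*z^2 - 2*z - 2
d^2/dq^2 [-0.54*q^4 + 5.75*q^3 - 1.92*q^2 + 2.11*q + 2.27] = -6.48*q^2 + 34.5*q - 3.84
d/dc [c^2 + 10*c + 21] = 2*c + 10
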